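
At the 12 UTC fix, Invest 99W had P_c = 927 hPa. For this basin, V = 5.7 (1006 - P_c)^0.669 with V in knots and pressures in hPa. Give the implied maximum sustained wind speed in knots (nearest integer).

ΔP = 1006 − 927 = 79 hPa.
79^0.669 ≈ 18.600.
V ≈ 5.7 × 18.600 ≈ 106.0 kt.

106 kt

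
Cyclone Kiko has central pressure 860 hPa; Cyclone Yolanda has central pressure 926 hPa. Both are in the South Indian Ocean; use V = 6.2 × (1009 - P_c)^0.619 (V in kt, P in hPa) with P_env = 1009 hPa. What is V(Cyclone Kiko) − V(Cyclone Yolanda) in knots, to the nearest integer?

Cyclone Kiko: ΔP = 149; V ≈ 6.2 × 149^0.619 ≈ 137.28 kt.
Cyclone Yolanda: ΔP = 83; V ≈ 6.2 × 83^0.619 ≈ 95.57 kt.
Difference ≈ 137.28 − 95.57 = 41.71 → 42 kt.

42 kt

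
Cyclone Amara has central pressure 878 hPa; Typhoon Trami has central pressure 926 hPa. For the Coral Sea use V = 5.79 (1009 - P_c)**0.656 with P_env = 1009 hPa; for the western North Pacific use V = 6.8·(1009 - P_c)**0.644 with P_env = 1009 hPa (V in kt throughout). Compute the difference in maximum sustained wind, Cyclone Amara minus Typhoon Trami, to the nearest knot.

Cyclone Amara: ΔP = 131; V ≈ 5.79 × 131^0.656 ≈ 141.78 kt.
Typhoon Trami: ΔP = 83; V ≈ 6.8 × 83^0.644 ≈ 117.06 kt.
Difference ≈ 141.78 − 117.06 = 24.72 → 25 kt.

25 kt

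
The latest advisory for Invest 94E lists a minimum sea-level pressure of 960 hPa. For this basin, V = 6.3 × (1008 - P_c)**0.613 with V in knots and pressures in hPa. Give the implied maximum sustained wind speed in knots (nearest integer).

68 kt

ΔP = 1008 − 960 = 48 hPa.
48^0.613 ≈ 10.730.
V ≈ 6.3 × 10.730 ≈ 67.6 kt.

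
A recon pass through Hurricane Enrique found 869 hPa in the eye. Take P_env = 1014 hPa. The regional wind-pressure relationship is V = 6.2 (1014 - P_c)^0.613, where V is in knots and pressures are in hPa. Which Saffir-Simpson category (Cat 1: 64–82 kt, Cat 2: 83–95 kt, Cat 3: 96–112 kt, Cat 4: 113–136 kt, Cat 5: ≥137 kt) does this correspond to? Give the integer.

ΔP = 1014 − 869 = 145 hPa.
V ≈ 6.2 × 145^0.613 = 6.2 × 21.13 ≈ 131 kt.
131 kt falls in the Category 4 band.

4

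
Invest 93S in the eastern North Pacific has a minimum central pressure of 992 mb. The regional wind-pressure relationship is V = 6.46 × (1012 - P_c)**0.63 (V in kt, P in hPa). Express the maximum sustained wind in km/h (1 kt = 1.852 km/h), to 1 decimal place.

ΔP = 1012 − 992 = 20 mb.
V ≈ 6.46 × 20^0.63 = 6.46 × 6.602 ≈ 42.646 kt.
42.646 × 1.852 ≈ 78.98 km/h → 79.0 km/h.

79.0 km/h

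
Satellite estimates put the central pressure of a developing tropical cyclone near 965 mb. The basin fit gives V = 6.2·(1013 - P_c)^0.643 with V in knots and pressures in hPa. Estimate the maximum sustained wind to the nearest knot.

ΔP = 1013 − 965 = 48 mb.
48^0.643 ≈ 12.051.
V ≈ 6.2 × 12.051 ≈ 74.7 kt.

75 kt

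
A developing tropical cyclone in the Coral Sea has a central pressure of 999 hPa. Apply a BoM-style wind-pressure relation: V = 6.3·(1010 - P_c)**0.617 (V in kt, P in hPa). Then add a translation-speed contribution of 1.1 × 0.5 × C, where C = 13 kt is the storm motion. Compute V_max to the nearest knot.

35 kt

ΔP = 1010 − 999 = 11 hPa.
11^0.617 ≈ 4.391.
V ≈ 6.3 × 4.391 ≈ 27.7 kt.
Translation term: 1.1 × 0.5 × 13 = 7.15 kt.
Corrected V ≈ 34.85 kt → 35 kt.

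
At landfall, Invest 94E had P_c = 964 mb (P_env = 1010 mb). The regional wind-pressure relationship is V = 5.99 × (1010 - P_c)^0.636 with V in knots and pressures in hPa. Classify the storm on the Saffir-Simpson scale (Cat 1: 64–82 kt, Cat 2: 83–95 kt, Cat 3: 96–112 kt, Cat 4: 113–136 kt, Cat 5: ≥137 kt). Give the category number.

ΔP = 1010 − 964 = 46 mb.
V ≈ 5.99 × 46^0.636 = 5.99 × 11.42 ≈ 68 kt.
68 kt falls in the Category 1 band.

1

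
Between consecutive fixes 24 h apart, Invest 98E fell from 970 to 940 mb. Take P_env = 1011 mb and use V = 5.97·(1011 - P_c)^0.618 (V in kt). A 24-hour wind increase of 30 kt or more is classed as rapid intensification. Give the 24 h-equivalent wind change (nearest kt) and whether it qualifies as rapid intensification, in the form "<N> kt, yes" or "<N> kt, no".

24 kt, no

V₁: ΔP = 41, V ≈ 5.97 × 41^0.618 ≈ 59.25 kt.
V₂: ΔP = 71, V ≈ 5.97 × 71^0.618 ≈ 83.19 kt.
ΔV over 24 h = 23.94 kt → 24 h equivalent = 23.94 × 24/24 ≈ 23.94 kt.
24 kt < 30 kt ⇒ not rapid intensification.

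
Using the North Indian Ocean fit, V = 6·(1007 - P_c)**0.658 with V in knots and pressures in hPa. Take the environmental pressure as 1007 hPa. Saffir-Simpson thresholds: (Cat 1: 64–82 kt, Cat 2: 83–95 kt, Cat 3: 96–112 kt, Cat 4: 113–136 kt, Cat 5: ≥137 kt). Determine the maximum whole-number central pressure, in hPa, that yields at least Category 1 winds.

Category 1 begins at V = 64 kt.
Required ΔP = (64/6)^(1/0.658) = 10.667^1.520 ≈ 36.51 hPa.
P_c ≤ 1007 − 36.51 = 970.49, so the highest integer P_c is 970 hPa.

970 hPa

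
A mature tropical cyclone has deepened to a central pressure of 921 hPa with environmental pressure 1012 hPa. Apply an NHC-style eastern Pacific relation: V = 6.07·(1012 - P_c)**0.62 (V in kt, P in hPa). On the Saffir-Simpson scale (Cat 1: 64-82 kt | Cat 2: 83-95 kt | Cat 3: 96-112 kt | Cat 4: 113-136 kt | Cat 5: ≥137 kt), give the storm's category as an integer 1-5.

3

ΔP = 1012 − 921 = 91 hPa.
V ≈ 6.07 × 91^0.62 = 6.07 × 16.39 ≈ 99 kt.
99 kt falls in the Category 3 band.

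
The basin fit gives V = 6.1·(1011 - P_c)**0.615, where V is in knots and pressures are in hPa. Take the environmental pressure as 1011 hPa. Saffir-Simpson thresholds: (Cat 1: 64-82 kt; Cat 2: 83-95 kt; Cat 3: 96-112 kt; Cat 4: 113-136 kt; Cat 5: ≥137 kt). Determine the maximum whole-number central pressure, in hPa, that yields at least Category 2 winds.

Category 2 begins at V = 83 kt.
Required ΔP = (83/6.1)^(1/0.615) = 13.607^1.626 ≈ 69.74 hPa.
P_c ≤ 1011 − 69.74 = 941.26, so the highest integer P_c is 941 hPa.

941 hPa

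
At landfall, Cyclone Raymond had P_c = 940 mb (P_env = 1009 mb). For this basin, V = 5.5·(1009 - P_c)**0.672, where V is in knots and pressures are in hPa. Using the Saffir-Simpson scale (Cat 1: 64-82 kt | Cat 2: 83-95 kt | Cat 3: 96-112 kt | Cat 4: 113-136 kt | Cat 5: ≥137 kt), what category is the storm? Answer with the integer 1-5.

ΔP = 1009 − 940 = 69 mb.
V ≈ 5.5 × 69^0.672 = 5.5 × 17.21 ≈ 95 kt.
95 kt falls in the Category 2 band.

2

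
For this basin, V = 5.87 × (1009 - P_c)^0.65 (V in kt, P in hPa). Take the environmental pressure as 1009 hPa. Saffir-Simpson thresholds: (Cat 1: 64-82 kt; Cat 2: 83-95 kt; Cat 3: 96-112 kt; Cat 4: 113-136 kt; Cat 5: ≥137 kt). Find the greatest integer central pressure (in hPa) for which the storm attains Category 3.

935 hPa

Category 3 begins at V = 96 kt.
Required ΔP = (96/5.87)^(1/0.65) = 16.354^1.538 ≈ 73.64 hPa.
P_c ≤ 1009 − 73.64 = 935.36, so the highest integer P_c is 935 hPa.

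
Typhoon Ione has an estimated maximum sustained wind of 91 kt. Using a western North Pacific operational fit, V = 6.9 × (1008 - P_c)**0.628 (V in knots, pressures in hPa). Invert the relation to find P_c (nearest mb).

ΔP = (V / 6.9)^(1/0.628) = (91/6.9)^1.592.
91/6.9 = 13.188; 13.188^1.592 ≈ 60.78 mb.
P_c = 1008 − 60.78 = 947.22 ≈ 947 mb.

947 mb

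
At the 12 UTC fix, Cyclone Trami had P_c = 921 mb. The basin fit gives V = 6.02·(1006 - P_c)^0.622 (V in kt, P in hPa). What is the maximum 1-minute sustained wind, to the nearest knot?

ΔP = 1006 − 921 = 85 mb.
85^0.622 ≈ 15.853.
V ≈ 6.02 × 15.853 ≈ 95.4 kt.

95 kt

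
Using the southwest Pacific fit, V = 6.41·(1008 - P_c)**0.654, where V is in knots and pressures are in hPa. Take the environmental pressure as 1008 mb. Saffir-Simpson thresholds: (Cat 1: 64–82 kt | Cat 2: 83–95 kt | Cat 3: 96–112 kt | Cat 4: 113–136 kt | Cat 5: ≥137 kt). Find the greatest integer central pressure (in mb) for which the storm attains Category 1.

Category 1 begins at V = 64 kt.
Required ΔP = (64/6.41)^(1/0.654) = 9.984^1.529 ≈ 33.73 mb.
P_c ≤ 1008 − 33.73 = 974.27, so the highest integer P_c is 974 mb.

974 mb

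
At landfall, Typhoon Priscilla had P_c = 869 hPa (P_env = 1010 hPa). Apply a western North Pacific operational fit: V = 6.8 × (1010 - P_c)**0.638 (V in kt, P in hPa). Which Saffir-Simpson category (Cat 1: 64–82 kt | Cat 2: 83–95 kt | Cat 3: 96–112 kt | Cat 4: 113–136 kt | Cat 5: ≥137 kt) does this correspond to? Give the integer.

5

ΔP = 1010 − 869 = 141 hPa.
V ≈ 6.8 × 141^0.638 = 6.8 × 23.51 ≈ 160 kt.
160 kt falls in the Category 5 band.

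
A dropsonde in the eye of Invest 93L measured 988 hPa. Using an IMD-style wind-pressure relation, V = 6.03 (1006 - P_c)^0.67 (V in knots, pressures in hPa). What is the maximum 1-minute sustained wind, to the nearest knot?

42 kt

ΔP = 1006 − 988 = 18 hPa.
18^0.67 ≈ 6.935.
V ≈ 6.03 × 6.935 ≈ 41.8 kt.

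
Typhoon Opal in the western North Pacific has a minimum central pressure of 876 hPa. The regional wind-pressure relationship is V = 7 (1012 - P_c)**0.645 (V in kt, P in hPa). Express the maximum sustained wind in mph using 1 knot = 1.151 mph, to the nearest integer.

192 mph

ΔP = 1012 − 876 = 136 hPa.
V ≈ 7 × 136^0.645 = 7 × 23.776 ≈ 166.430 kt.
166.430 × 1.151 ≈ 191.56 mph → 192 mph.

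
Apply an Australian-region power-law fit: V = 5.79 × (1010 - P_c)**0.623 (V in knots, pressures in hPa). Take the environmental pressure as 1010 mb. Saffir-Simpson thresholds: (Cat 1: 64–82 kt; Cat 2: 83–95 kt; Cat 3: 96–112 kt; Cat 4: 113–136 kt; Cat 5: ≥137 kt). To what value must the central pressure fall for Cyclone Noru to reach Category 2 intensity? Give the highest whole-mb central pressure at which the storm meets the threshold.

Category 2 begins at V = 83 kt.
Required ΔP = (83/5.79)^(1/0.623) = 14.335^1.605 ≈ 71.81 mb.
P_c ≤ 1010 − 71.81 = 938.19, so the highest integer P_c is 938 mb.

938 mb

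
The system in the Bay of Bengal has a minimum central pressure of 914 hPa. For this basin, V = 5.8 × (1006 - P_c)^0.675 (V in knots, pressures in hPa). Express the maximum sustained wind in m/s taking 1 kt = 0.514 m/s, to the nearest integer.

ΔP = 1006 − 914 = 92 hPa.
V ≈ 5.8 × 92^0.675 = 5.8 × 21.162 ≈ 122.740 kt.
122.740 × 0.514 ≈ 63.09 m/s → 63 m/s.

63 m/s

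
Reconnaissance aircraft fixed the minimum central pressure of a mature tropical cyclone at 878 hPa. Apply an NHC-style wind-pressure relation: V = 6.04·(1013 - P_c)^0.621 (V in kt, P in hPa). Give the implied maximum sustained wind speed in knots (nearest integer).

ΔP = 1013 − 878 = 135 hPa.
135^0.621 ≈ 21.035.
V ≈ 6.04 × 21.035 ≈ 127.0 kt.

127 kt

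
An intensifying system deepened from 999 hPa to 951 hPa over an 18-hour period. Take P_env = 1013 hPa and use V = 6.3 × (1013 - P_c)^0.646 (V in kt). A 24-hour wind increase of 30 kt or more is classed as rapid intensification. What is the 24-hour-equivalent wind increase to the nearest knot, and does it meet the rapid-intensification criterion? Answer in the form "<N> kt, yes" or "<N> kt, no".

V₁: ΔP = 14, V ≈ 6.3 × 14^0.646 ≈ 34.65 kt.
V₂: ΔP = 62, V ≈ 6.3 × 62^0.646 ≈ 90.62 kt.
ΔV over 18 h = 55.97 kt → 24 h equivalent = 55.97 × 24/18 ≈ 74.63 kt.
75 kt ≥ 30 kt ⇒ rapid intensification.

75 kt, yes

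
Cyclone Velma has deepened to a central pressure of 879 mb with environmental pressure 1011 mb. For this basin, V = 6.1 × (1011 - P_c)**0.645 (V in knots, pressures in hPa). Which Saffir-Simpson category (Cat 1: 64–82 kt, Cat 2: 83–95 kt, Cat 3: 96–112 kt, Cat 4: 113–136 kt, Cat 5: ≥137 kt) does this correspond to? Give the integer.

ΔP = 1011 − 879 = 132 mb.
V ≈ 6.1 × 132^0.645 = 6.1 × 23.32 ≈ 142 kt.
142 kt falls in the Category 5 band.

5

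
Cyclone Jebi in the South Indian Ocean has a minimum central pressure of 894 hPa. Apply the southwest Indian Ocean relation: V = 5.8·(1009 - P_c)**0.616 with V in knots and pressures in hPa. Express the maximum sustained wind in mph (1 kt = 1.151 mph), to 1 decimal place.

124.1 mph

ΔP = 1009 − 894 = 115 hPa.
V ≈ 5.8 × 115^0.616 = 5.8 × 18.595 ≈ 107.849 kt.
107.849 × 1.151 ≈ 124.13 mph → 124.1 mph.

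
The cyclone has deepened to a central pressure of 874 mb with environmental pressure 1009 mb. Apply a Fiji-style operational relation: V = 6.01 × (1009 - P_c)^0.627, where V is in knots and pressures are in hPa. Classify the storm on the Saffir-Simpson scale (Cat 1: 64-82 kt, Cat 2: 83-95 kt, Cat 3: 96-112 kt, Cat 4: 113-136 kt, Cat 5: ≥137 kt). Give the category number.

4

ΔP = 1009 − 874 = 135 mb.
V ≈ 6.01 × 135^0.627 = 6.01 × 21.66 ≈ 130 kt.
130 kt falls in the Category 4 band.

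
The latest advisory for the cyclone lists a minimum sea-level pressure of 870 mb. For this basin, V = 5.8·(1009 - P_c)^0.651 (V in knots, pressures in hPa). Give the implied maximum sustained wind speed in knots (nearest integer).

ΔP = 1009 − 870 = 139 mb.
139^0.651 ≈ 24.837.
V ≈ 5.8 × 24.837 ≈ 144.1 kt.

144 kt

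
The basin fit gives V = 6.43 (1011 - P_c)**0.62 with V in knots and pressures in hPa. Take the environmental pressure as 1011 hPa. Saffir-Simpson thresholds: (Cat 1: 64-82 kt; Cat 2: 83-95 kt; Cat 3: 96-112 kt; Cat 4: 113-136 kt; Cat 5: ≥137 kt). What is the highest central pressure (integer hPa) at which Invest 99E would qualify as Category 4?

909 hPa

Category 4 begins at V = 113 kt.
Required ΔP = (113/6.43)^(1/0.62) = 17.574^1.613 ≈ 101.82 hPa.
P_c ≤ 1011 − 101.82 = 909.18, so the highest integer P_c is 909 hPa.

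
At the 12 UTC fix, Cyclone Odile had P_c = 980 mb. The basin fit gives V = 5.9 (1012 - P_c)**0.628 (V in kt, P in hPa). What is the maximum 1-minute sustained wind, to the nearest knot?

ΔP = 1012 − 980 = 32 mb.
32^0.628 ≈ 8.815.
V ≈ 5.9 × 8.815 ≈ 52.0 kt.

52 kt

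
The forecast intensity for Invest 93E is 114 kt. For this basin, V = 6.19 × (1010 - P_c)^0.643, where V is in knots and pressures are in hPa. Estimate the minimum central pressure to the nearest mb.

917 mb

ΔP = (V / 6.19)^(1/0.643) = (114/6.19)^1.555.
114/6.19 = 18.417; 18.417^1.555 ≈ 92.83 mb.
P_c = 1010 − 92.83 = 917.17 ≈ 917 mb.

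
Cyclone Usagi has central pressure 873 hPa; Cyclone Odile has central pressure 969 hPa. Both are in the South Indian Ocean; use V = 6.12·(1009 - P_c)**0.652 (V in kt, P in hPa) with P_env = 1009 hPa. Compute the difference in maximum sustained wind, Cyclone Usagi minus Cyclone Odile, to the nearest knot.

83 kt

Cyclone Usagi: ΔP = 136; V ≈ 6.12 × 136^0.652 ≈ 150.60 kt.
Cyclone Odile: ΔP = 40; V ≈ 6.12 × 40^0.652 ≈ 67.81 kt.
Difference ≈ 150.60 − 67.81 = 82.79 → 83 kt.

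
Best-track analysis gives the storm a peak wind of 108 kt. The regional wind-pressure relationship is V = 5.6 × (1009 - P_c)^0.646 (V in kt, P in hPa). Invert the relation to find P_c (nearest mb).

911 mb

ΔP = (V / 5.6)^(1/0.646) = (108/5.6)^1.548.
108/5.6 = 19.286; 19.286^1.548 ≈ 97.62 mb.
P_c = 1009 − 97.62 = 911.38 ≈ 911 mb.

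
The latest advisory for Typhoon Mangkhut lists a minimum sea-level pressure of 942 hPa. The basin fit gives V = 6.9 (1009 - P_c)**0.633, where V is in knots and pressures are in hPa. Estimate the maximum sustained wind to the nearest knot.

99 kt

ΔP = 1009 − 942 = 67 hPa.
67^0.633 ≈ 14.319.
V ≈ 6.9 × 14.319 ≈ 98.8 kt.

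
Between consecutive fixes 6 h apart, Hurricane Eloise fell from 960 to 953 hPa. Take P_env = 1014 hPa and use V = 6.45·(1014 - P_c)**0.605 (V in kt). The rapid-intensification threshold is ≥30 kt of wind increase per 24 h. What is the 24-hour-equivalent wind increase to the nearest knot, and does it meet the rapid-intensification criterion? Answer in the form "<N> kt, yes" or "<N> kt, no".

22 kt, no

V₁: ΔP = 54, V ≈ 6.45 × 54^0.605 ≈ 72.05 kt.
V₂: ΔP = 61, V ≈ 6.45 × 61^0.605 ≈ 77.57 kt.
ΔV over 6 h = 5.52 kt → 24 h equivalent = 5.52 × 24/6 ≈ 22.08 kt.
22 kt < 30 kt ⇒ not rapid intensification.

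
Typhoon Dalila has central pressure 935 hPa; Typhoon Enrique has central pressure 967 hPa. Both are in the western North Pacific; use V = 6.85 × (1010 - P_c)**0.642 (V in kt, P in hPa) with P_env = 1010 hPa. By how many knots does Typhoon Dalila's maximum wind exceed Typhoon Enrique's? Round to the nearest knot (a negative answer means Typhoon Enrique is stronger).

33 kt

Typhoon Dalila: ΔP = 75; V ≈ 6.85 × 75^0.642 ≈ 109.52 kt.
Typhoon Enrique: ΔP = 43; V ≈ 6.85 × 43^0.642 ≈ 76.63 kt.
Difference ≈ 109.52 − 76.63 = 32.89 → 33 kt.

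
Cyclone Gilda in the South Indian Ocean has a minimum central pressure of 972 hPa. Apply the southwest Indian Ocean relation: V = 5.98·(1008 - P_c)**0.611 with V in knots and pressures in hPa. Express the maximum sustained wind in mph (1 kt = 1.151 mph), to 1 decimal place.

ΔP = 1008 − 972 = 36 hPa.
V ≈ 5.98 × 36^0.611 = 5.98 × 8.931 ≈ 53.407 kt.
53.407 × 1.151 ≈ 61.47 mph → 61.5 mph.

61.5 mph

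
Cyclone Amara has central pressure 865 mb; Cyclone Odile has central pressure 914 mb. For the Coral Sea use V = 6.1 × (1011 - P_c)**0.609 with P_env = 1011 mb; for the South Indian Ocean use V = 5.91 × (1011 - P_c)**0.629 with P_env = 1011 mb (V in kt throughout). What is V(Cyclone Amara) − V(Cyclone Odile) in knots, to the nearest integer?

22 kt

Cyclone Amara: ΔP = 146; V ≈ 6.1 × 146^0.609 ≈ 126.89 kt.
Cyclone Odile: ΔP = 97; V ≈ 5.91 × 97^0.629 ≈ 105.02 kt.
Difference ≈ 126.89 − 105.02 = 21.87 → 22 kt.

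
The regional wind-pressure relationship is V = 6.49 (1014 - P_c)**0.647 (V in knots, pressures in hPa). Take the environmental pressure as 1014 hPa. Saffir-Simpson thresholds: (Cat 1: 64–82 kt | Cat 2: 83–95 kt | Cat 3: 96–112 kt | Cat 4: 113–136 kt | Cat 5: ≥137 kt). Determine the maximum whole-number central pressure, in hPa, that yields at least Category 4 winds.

931 hPa

Category 4 begins at V = 113 kt.
Required ΔP = (113/6.49)^(1/0.647) = 17.411^1.546 ≈ 82.76 hPa.
P_c ≤ 1014 − 82.76 = 931.24, so the highest integer P_c is 931 hPa.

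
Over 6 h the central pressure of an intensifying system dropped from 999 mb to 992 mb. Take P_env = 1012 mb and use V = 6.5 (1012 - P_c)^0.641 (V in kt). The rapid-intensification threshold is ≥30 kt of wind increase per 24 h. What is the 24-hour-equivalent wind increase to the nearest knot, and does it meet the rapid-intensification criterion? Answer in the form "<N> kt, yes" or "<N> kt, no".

V₁: ΔP = 13, V ≈ 6.5 × 13^0.641 ≈ 33.65 kt.
V₂: ΔP = 20, V ≈ 6.5 × 20^0.641 ≈ 44.35 kt.
ΔV over 6 h = 10.70 kt → 24 h equivalent = 10.70 × 24/6 ≈ 42.80 kt.
43 kt ≥ 30 kt ⇒ rapid intensification.

43 kt, yes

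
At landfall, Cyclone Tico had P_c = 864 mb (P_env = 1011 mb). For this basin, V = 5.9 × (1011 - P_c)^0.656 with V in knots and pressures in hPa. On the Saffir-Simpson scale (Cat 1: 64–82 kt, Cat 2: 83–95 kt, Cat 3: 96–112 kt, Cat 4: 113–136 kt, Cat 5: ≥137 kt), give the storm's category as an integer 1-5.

5

ΔP = 1011 − 864 = 147 mb.
V ≈ 5.9 × 147^0.656 = 5.9 × 26.41 ≈ 156 kt.
156 kt falls in the Category 5 band.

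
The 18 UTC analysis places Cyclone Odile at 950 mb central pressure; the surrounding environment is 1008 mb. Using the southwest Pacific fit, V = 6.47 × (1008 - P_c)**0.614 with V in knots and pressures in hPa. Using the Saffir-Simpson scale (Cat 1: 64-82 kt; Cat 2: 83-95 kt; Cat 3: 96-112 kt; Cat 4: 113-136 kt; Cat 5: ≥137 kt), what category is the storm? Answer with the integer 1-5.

1

ΔP = 1008 − 950 = 58 mb.
V ≈ 6.47 × 58^0.614 = 6.47 × 12.10 ≈ 78 kt.
78 kt falls in the Category 1 band.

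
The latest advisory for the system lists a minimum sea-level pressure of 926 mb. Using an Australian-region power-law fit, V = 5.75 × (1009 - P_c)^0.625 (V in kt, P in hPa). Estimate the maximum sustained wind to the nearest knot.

ΔP = 1009 − 926 = 83 mb.
83^0.625 ≈ 15.828.
V ≈ 5.75 × 15.828 ≈ 91.0 kt.

91 kt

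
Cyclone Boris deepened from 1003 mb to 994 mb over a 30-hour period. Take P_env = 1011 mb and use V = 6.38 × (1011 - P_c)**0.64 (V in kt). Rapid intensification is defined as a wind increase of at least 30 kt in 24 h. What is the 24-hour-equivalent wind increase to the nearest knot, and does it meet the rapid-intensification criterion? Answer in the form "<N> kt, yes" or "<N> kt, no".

12 kt, no

V₁: ΔP = 8, V ≈ 6.38 × 8^0.64 ≈ 24.14 kt.
V₂: ΔP = 17, V ≈ 6.38 × 17^0.64 ≈ 39.11 kt.
ΔV over 30 h = 14.97 kt → 24 h equivalent = 14.97 × 24/30 ≈ 11.98 kt.
12 kt < 30 kt ⇒ not rapid intensification.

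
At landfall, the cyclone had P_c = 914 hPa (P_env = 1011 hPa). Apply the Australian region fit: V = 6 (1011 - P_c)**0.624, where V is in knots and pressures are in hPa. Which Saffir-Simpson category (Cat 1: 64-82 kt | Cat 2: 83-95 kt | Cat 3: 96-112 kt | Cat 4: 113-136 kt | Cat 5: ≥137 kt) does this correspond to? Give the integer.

3

ΔP = 1011 − 914 = 97 hPa.
V ≈ 6 × 97^0.624 = 6 × 17.37 ≈ 104 kt.
104 kt falls in the Category 3 band.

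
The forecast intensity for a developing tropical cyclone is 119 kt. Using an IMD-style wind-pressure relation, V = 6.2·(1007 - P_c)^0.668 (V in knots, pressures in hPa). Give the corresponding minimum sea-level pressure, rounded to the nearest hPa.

924 hPa

ΔP = (V / 6.2)^(1/0.668) = (119/6.2)^1.497.
119/6.2 = 19.194; 19.194^1.497 ≈ 83.35 hPa.
P_c = 1007 − 83.35 = 923.65 ≈ 924 hPa.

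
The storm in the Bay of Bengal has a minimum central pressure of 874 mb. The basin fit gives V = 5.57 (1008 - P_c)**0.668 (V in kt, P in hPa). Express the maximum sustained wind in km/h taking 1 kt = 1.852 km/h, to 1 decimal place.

ΔP = 1008 − 874 = 134 mb.
V ≈ 5.57 × 134^0.668 = 5.57 × 26.358 ≈ 146.812 kt.
146.812 × 1.852 ≈ 271.90 km/h → 271.9 km/h.

271.9 km/h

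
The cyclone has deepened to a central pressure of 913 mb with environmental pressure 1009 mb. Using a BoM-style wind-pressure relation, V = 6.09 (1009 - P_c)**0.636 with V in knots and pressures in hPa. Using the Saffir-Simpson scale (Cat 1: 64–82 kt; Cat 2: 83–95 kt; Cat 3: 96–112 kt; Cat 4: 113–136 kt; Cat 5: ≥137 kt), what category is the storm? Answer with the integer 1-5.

3

ΔP = 1009 − 913 = 96 mb.
V ≈ 6.09 × 96^0.636 = 6.09 × 18.23 ≈ 111 kt.
111 kt falls in the Category 3 band.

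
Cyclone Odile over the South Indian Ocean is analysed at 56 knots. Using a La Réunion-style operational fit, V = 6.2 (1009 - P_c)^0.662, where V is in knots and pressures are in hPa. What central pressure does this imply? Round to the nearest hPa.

ΔP = (V / 6.2)^(1/0.662) = (56/6.2)^1.511.
56/6.2 = 9.032; 9.032^1.511 ≈ 27.78 hPa.
P_c = 1009 − 27.78 = 981.22 ≈ 981 hPa.

981 hPa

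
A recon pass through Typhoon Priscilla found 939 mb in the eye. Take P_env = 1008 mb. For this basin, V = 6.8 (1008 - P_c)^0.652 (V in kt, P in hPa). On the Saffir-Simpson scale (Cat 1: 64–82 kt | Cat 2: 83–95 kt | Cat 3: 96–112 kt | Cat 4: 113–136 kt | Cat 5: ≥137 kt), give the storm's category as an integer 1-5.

3

ΔP = 1008 − 939 = 69 mb.
V ≈ 6.8 × 69^0.652 = 6.8 × 15.81 ≈ 108 kt.
108 kt falls in the Category 3 band.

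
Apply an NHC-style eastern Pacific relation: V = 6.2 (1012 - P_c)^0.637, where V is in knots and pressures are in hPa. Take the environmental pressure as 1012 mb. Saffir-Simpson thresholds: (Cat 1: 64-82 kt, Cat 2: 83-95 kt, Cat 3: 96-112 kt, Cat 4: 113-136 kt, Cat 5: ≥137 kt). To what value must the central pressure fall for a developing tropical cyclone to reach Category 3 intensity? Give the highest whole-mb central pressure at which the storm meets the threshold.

938 mb

Category 3 begins at V = 96 kt.
Required ΔP = (96/6.2)^(1/0.637) = 15.484^1.570 ≈ 73.78 mb.
P_c ≤ 1012 − 73.78 = 938.22, so the highest integer P_c is 938 mb.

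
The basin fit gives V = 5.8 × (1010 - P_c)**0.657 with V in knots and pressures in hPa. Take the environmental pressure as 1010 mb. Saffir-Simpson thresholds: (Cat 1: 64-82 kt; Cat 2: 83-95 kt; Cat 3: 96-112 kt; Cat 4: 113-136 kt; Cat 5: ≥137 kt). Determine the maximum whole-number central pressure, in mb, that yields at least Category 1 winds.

Category 1 begins at V = 64 kt.
Required ΔP = (64/5.8)^(1/0.657) = 11.034^1.522 ≈ 38.65 mb.
P_c ≤ 1010 − 38.65 = 971.35, so the highest integer P_c is 971 mb.

971 mb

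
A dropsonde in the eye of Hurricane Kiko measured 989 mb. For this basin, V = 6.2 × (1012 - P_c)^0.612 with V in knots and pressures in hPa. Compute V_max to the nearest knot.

ΔP = 1012 − 989 = 23 mb.
23^0.612 ≈ 6.814.
V ≈ 6.2 × 6.814 ≈ 42.2 kt.

42 kt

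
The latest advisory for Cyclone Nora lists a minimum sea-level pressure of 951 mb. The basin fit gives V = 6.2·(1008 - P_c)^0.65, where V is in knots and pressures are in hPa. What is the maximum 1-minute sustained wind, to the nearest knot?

ΔP = 1008 − 951 = 57 mb.
57^0.65 ≈ 13.846.
V ≈ 6.2 × 13.846 ≈ 85.8 kt.

86 kt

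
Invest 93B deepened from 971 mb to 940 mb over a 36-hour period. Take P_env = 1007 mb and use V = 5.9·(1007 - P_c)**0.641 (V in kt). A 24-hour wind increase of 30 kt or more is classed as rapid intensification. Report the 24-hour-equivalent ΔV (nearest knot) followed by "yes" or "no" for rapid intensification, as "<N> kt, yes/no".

V₁: ΔP = 36, V ≈ 5.9 × 36^0.641 ≈ 58.67 kt.
V₂: ΔP = 67, V ≈ 5.9 × 67^0.641 ≈ 87.37 kt.
ΔV over 36 h = 28.70 kt → 24 h equivalent = 28.70 × 24/36 ≈ 19.13 kt.
19 kt < 30 kt ⇒ not rapid intensification.

19 kt, no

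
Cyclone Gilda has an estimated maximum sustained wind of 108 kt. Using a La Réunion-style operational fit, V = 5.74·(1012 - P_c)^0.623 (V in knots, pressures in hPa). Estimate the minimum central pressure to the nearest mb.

ΔP = (V / 5.74)^(1/0.623) = (108/5.74)^1.605.
108/5.74 = 18.815; 18.815^1.605 ≈ 111.11 mb.
P_c = 1012 − 111.11 = 900.89 ≈ 901 mb.

901 mb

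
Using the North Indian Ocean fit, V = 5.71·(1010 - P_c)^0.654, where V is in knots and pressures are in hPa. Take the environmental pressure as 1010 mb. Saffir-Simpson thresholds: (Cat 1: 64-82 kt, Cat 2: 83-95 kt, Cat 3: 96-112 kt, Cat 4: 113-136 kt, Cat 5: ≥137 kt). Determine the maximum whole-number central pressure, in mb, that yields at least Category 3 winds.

935 mb

Category 3 begins at V = 96 kt.
Required ΔP = (96/5.71)^(1/0.654) = 16.813^1.529 ≈ 74.83 mb.
P_c ≤ 1010 − 74.83 = 935.17, so the highest integer P_c is 935 mb.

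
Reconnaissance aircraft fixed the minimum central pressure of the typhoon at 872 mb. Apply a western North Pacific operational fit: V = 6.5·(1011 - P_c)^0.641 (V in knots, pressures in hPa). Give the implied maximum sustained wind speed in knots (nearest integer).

154 kt

ΔP = 1011 − 872 = 139 mb.
139^0.641 ≈ 23.641.
V ≈ 6.5 × 23.641 ≈ 153.7 kt.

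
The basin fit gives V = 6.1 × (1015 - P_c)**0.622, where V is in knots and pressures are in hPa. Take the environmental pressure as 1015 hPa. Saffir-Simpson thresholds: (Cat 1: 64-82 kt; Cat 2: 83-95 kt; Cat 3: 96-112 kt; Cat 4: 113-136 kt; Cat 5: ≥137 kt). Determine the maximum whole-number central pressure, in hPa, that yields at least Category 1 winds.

Category 1 begins at V = 64 kt.
Required ΔP = (64/6.1)^(1/0.622) = 10.492^1.608 ≈ 43.78 hPa.
P_c ≤ 1015 − 43.78 = 971.22, so the highest integer P_c is 971 hPa.

971 hPa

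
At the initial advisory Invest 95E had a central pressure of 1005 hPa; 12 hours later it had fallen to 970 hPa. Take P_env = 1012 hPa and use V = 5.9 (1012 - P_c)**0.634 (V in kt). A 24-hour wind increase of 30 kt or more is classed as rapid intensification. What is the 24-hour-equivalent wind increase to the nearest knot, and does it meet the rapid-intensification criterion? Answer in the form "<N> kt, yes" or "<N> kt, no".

86 kt, yes

V₁: ΔP = 7, V ≈ 5.9 × 7^0.634 ≈ 20.26 kt.
V₂: ΔP = 42, V ≈ 5.9 × 42^0.634 ≈ 63.09 kt.
ΔV over 12 h = 42.83 kt → 24 h equivalent = 42.83 × 24/12 ≈ 85.66 kt.
86 kt ≥ 30 kt ⇒ rapid intensification.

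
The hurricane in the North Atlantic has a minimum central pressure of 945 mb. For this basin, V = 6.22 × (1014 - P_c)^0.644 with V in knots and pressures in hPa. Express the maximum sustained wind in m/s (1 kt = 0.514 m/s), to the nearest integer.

ΔP = 1014 − 945 = 69 mb.
V ≈ 6.22 × 69^0.644 = 6.22 × 15.283 ≈ 95.062 kt.
95.062 × 0.514 ≈ 48.86 m/s → 49 m/s.

49 m/s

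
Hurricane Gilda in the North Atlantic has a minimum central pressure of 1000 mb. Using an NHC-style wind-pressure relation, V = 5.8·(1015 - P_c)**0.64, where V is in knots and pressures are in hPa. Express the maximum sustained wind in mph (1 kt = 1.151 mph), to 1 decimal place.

37.8 mph

ΔP = 1015 − 1000 = 15 mb.
V ≈ 5.8 × 15^0.64 = 5.8 × 5.658 ≈ 32.819 kt.
32.819 × 1.151 ≈ 37.77 mph → 37.8 mph.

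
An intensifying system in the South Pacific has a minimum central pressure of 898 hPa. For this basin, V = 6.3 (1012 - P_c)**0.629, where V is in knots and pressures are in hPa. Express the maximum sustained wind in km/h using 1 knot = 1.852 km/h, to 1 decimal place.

229.5 km/h

ΔP = 1012 − 898 = 114 hPa.
V ≈ 6.3 × 114^0.629 = 6.3 × 19.669 ≈ 123.918 kt.
123.918 × 1.852 ≈ 229.50 km/h → 229.5 km/h.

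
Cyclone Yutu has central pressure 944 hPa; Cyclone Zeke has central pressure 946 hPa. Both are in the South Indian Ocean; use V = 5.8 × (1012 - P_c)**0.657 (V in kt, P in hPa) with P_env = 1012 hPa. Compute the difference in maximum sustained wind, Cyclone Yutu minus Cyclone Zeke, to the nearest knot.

Cyclone Yutu: ΔP = 68; V ≈ 5.8 × 68^0.657 ≈ 92.77 kt.
Cyclone Zeke: ΔP = 66; V ≈ 5.8 × 66^0.657 ≈ 90.96 kt.
Difference ≈ 92.77 − 90.96 = 1.81 → 2 kt.

2 kt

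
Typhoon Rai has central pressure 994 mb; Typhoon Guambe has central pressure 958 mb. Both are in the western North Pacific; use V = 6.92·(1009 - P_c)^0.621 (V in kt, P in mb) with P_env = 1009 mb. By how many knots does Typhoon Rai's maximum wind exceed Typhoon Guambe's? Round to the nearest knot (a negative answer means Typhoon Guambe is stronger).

-42 kt

Typhoon Rai: ΔP = 15; V ≈ 6.92 × 15^0.621 ≈ 37.19 kt.
Typhoon Guambe: ΔP = 51; V ≈ 6.92 × 51^0.621 ≈ 79.53 kt.
Difference ≈ 37.19 − 79.53 = -42.34 → -42 kt.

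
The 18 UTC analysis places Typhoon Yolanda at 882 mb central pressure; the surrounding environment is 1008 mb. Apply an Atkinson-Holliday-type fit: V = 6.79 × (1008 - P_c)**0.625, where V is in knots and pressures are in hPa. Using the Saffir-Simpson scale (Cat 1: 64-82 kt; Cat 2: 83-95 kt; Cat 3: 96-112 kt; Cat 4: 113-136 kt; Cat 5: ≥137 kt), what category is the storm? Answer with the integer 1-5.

5

ΔP = 1008 − 882 = 126 mb.
V ≈ 6.79 × 126^0.625 = 6.79 × 20.55 ≈ 140 kt.
140 kt falls in the Category 5 band.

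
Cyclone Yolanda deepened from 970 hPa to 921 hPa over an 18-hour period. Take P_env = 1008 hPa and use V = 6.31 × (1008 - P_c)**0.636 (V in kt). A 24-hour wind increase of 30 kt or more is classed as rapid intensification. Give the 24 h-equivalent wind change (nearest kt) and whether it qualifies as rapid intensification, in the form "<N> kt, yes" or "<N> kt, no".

59 kt, yes

V₁: ΔP = 38, V ≈ 6.31 × 38^0.636 ≈ 63.79 kt.
V₂: ΔP = 87, V ≈ 6.31 × 87^0.636 ≈ 108.03 kt.
ΔV over 18 h = 44.24 kt → 24 h equivalent = 44.24 × 24/18 ≈ 58.99 kt.
59 kt ≥ 30 kt ⇒ rapid intensification.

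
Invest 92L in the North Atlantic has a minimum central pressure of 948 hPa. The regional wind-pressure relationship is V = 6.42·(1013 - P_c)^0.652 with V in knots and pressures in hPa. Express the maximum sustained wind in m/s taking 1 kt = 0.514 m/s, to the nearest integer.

ΔP = 1013 − 948 = 65 hPa.
V ≈ 6.42 × 65^0.652 = 6.42 × 15.206 ≈ 97.624 kt.
97.624 × 0.514 ≈ 50.18 m/s → 50 m/s.

50 m/s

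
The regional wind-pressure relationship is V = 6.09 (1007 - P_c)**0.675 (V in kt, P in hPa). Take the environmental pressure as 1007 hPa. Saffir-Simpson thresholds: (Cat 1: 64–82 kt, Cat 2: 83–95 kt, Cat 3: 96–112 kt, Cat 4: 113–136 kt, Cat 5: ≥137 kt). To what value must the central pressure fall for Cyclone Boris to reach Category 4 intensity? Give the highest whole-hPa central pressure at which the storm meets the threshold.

931 hPa

Category 4 begins at V = 113 kt.
Required ΔP = (113/6.09)^(1/0.675) = 18.555^1.481 ≈ 75.72 hPa.
P_c ≤ 1007 − 75.72 = 931.28, so the highest integer P_c is 931 hPa.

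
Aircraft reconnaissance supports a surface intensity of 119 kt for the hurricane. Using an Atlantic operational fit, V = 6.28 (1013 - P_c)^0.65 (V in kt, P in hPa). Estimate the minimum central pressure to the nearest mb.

921 mb

ΔP = (V / 6.28)^(1/0.65) = (119/6.28)^1.538.
119/6.28 = 18.949; 18.949^1.538 ≈ 92.37 mb.
P_c = 1013 − 92.37 = 920.63 ≈ 921 mb.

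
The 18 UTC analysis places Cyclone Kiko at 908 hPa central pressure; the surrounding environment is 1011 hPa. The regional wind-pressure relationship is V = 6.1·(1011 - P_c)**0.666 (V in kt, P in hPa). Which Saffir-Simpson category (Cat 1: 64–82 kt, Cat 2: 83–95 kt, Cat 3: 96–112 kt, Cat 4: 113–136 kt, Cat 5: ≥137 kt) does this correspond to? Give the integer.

ΔP = 1011 − 908 = 103 hPa.
V ≈ 6.1 × 103^0.666 = 6.1 × 21.91 ≈ 134 kt.
134 kt falls in the Category 4 band.

4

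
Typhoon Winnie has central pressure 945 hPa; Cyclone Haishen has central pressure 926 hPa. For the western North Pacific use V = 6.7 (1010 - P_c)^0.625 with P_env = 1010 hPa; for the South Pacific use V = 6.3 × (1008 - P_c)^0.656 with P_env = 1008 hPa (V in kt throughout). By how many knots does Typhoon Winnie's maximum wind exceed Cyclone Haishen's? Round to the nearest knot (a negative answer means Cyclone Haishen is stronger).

-22 kt

Typhoon Winnie: ΔP = 65; V ≈ 6.7 × 65^0.625 ≈ 91.02 kt.
Cyclone Haishen: ΔP = 82; V ≈ 6.3 × 82^0.656 ≈ 113.45 kt.
Difference ≈ 91.02 − 113.45 = -22.43 → -22 kt.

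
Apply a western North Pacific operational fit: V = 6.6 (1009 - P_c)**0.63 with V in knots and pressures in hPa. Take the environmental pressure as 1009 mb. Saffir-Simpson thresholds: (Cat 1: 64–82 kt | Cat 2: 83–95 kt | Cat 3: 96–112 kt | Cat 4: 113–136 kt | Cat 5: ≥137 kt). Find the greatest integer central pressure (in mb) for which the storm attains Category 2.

953 mb

Category 2 begins at V = 83 kt.
Required ΔP = (83/6.6)^(1/0.63) = 12.576^1.587 ≈ 55.63 mb.
P_c ≤ 1009 − 55.63 = 953.37, so the highest integer P_c is 953 mb.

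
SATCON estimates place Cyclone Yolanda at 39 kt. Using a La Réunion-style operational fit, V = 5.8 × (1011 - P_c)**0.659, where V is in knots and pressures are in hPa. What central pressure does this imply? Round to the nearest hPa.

993 hPa

ΔP = (V / 5.8)^(1/0.659) = (39/5.8)^1.517.
39/5.8 = 6.724; 6.724^1.517 ≈ 18.03 hPa.
P_c = 1011 − 18.03 = 992.97 ≈ 993 hPa.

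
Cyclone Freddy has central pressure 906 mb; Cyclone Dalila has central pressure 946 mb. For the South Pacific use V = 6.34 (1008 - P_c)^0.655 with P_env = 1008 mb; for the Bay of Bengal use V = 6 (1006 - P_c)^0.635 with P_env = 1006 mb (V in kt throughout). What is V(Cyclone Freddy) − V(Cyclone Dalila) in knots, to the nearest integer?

Cyclone Freddy: ΔP = 102; V ≈ 6.34 × 102^0.655 ≈ 131.14 kt.
Cyclone Dalila: ΔP = 60; V ≈ 6 × 60^0.635 ≈ 80.78 kt.
Difference ≈ 131.14 − 80.78 = 50.36 → 50 kt.

50 kt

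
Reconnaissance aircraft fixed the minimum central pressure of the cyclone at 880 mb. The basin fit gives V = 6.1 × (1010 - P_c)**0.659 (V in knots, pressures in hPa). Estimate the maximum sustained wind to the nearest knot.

151 kt

ΔP = 1010 − 880 = 130 mb.
130^0.659 ≈ 24.722.
V ≈ 6.1 × 24.722 ≈ 150.8 kt.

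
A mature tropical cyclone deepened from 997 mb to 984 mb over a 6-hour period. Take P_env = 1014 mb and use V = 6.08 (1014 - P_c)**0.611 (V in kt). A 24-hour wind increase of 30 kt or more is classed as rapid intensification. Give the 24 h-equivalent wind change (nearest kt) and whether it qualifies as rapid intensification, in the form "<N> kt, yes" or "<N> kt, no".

57 kt, yes

V₁: ΔP = 17, V ≈ 6.08 × 17^0.611 ≈ 34.33 kt.
V₂: ΔP = 30, V ≈ 6.08 × 30^0.611 ≈ 48.58 kt.
ΔV over 6 h = 14.25 kt → 24 h equivalent = 14.25 × 24/6 ≈ 57.00 kt.
57 kt ≥ 30 kt ⇒ rapid intensification.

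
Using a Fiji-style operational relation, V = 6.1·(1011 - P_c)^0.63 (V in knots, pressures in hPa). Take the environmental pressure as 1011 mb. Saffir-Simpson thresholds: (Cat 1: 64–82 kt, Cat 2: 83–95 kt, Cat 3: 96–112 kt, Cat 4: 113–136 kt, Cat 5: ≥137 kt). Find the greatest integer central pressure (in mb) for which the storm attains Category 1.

969 mb

Category 1 begins at V = 64 kt.
Required ΔP = (64/6.1)^(1/0.63) = 10.492^1.587 ≈ 41.73 mb.
P_c ≤ 1011 − 41.73 = 969.27, so the highest integer P_c is 969 mb.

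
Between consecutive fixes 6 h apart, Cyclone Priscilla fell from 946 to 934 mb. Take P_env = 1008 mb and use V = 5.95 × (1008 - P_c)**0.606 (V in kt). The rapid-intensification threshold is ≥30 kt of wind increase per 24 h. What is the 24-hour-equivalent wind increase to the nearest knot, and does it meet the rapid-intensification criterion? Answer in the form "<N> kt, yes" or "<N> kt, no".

V₁: ΔP = 62, V ≈ 5.95 × 62^0.606 ≈ 72.56 kt.
V₂: ΔP = 74, V ≈ 5.95 × 74^0.606 ≈ 80.77 kt.
ΔV over 6 h = 8.21 kt → 24 h equivalent = 8.21 × 24/6 ≈ 32.84 kt.
33 kt ≥ 30 kt ⇒ rapid intensification.

33 kt, yes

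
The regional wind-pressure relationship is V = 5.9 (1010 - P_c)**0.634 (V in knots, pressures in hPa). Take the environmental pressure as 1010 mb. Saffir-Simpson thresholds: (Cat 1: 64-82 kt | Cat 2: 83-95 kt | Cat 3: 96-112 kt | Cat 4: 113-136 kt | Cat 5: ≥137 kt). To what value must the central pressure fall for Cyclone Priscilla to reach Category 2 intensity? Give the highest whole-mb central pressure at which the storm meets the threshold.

945 mb

Category 2 begins at V = 83 kt.
Required ΔP = (83/5.9)^(1/0.634) = 14.068^1.577 ≈ 64.73 mb.
P_c ≤ 1010 − 64.73 = 945.27, so the highest integer P_c is 945 mb.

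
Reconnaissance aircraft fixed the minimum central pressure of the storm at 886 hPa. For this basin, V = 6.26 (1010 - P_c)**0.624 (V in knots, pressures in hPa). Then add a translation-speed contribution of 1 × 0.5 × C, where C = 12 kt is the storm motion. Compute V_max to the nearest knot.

ΔP = 1010 − 886 = 124 hPa.
124^0.624 ≈ 20.244.
V ≈ 6.26 × 20.244 ≈ 126.7 kt.
Translation term: 1 × 0.5 × 12 = 6 kt.
Corrected V ≈ 132.7 kt → 133 kt.

133 kt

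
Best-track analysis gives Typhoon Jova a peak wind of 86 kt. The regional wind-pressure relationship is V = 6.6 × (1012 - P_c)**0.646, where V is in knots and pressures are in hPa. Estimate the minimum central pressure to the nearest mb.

959 mb

ΔP = (V / 6.6)^(1/0.646) = (86/6.6)^1.548.
86/6.6 = 13.030; 13.030^1.548 ≈ 53.20 mb.
P_c = 1012 − 53.20 = 958.80 ≈ 959 mb.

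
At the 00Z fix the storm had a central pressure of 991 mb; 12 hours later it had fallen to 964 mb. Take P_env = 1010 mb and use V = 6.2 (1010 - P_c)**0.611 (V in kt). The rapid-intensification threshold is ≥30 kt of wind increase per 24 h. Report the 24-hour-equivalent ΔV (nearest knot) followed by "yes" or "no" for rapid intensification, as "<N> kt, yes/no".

54 kt, yes

V₁: ΔP = 19, V ≈ 6.2 × 19^0.611 ≈ 37.47 kt.
V₂: ΔP = 46, V ≈ 6.2 × 46^0.611 ≈ 64.32 kt.
ΔV over 12 h = 26.85 kt → 24 h equivalent = 26.85 × 24/12 ≈ 53.70 kt.
54 kt ≥ 30 kt ⇒ rapid intensification.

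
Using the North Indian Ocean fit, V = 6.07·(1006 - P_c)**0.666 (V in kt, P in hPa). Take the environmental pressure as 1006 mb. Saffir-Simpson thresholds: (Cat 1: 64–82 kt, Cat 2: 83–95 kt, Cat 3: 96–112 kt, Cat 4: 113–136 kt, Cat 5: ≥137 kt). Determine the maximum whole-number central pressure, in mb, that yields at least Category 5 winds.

Category 5 begins at V = 137 kt.
Required ΔP = (137/6.07)^(1/0.666) = 22.570^1.502 ≈ 107.73 mb.
P_c ≤ 1006 − 107.73 = 898.27, so the highest integer P_c is 898 mb.

898 mb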